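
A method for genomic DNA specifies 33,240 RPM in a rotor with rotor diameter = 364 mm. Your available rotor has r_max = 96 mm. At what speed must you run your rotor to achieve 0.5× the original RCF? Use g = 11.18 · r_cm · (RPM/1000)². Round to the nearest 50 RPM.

Original rotor: r = 364 mm / 2 = 182 mm = 18.2 cm
RCF_original = 11.18 × 18.2 × (33.24)² = 11.18 × 18.2 × 1,104.8976 ≈ 224,820.1 × g
Target RCF = 0.5 × 224,820.1 ≈ 112,410.1 × g
Your rotor: r = 96 mm = 9.6 cm
112,410.1 = 11.18 × 9.6 × (N/1000)²
(N/1000)² = 112,410.1 / 107.328 = 1047.351
N = 1000 × √1047.351 ≈ 32,362.8

≈ 32350 RPM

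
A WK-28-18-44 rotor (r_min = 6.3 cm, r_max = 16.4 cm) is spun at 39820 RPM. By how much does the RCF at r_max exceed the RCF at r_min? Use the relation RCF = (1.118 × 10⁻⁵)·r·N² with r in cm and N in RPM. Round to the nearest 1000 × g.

RCF_max = 1.118 × 10⁻⁵ × 16.4 × (39820)² = 1.118 × 10⁻⁵ × 16.4 × 1,585,632,400 ≈ 290,728.9 × g
RCF_min = 1.118 × 10⁻⁵ × 6.3 × (39820)² = 1.118 × 10⁻⁵ × 6.3 × 1,585,632,400 ≈ 111,682.4 × g
ΔRCF = 290,728.9 − 111,682.4 = 179,046.5

179000 x g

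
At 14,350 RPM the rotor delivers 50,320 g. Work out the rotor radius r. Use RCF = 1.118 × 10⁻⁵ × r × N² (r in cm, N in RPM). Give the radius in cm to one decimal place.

RCF = 1.118 × 10⁻⁵ × r × N²
50320 = 1.118 × 10⁻⁵ × r × (14350)²
r = 50320 / (1.118 × 10⁻⁵ × 205,922,500) = 50320 / 2302.214 ≈ 21.857 cm

21.9 cm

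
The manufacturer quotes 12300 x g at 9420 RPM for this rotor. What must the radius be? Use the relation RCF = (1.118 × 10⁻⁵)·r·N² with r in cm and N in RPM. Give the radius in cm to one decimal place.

12.4 cm

12300 = 1.118 × 10⁻⁵ × r × (9420)²
r = 12300 / (1.118 × 10⁻⁵ × 88,736,400) = 12300 / 992.073 ≈ 12.398 cm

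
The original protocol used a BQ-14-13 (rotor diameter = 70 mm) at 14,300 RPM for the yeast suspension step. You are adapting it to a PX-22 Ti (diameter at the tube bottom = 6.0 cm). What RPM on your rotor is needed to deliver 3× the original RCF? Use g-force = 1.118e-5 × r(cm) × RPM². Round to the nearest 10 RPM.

≈ 26750 RPM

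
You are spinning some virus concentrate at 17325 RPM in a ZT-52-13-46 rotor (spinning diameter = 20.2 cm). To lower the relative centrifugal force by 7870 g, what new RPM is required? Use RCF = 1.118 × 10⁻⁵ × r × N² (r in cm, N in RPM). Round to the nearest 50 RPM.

r = 20.2 / 2 = 10.1 cm
Current RCF = 1.118 × 10⁻⁵ × 10.1 × (17325)² = 1.118 × 10⁻⁵ × 10.1 × 300,155,625 ≈ 33,893 × g
Target RCF = 33,893 − 7,870 = 26,023 × g
N² = 26,023 / (11.2918 × 10⁻⁵) = 230,459,271
N ≈ √230,459,271 ≈ 15,180.9

≈ 15200 RPM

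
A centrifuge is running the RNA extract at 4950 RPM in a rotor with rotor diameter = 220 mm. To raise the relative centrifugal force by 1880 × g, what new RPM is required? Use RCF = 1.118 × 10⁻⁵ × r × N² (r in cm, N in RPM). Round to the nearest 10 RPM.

N₂ ≈ 6310 RPM

r = 220 mm / 2 = 110 mm = 11 cm
Current RCF = 1.118 × 10⁻⁵ × 11 × (4950)² = 1.118 × 10⁻⁵ × 11 × 24,502,500 ≈ 3,013.3 × g
Target RCF = 3,013.3 + 1,880 = 4,893.3 × g
N² = 4,893.3 / (12.298 × 10⁻⁵) = 39,789,397
N ≈ √39,789,397 ≈ 6,307.9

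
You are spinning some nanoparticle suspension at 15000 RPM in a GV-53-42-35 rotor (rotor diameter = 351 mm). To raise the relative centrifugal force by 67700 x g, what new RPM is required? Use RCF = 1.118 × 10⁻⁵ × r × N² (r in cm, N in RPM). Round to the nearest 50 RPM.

r = 351 mm / 2 = 175.5 mm = 17.55 cm
Current RCF = 1.118 × 10⁻⁵ × 17.55 × (15000)² = 1.118 × 10⁻⁵ × 17.55 × 225,000,000 ≈ 44,147 × g
Target RCF = 44,147 + 67,700 = 111,847 × g
N² = 111,847 / (19.6209 × 10⁻⁵) = 570,040,110
N ≈ √570,040,110 ≈ 23,875.5

≈ 23900 RPM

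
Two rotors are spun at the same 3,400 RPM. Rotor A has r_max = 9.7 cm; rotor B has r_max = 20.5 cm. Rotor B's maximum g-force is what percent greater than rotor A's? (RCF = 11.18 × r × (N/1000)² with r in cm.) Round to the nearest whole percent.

At equal RPM, RCF scales linearly with r: ratio = 20.5 / 9.7 = 2.1134.
So rotor B delivers 111.3% more g-force.

111%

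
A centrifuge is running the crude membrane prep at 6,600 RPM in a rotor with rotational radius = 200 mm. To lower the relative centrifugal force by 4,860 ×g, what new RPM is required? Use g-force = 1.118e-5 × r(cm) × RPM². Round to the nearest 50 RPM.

r = 200 mm = 20.0 cm
Current RCF = 1.118 × 10⁻⁵ × 20 × (6600)² = 1.118 × 10⁻⁵ × 20 × 43,560,000 ≈ 9,740 × g
Target RCF = 9,740 − 4,860 = 4,880 × g
N² = 4,880 / (22.36 × 10⁻⁵) = 21,824,687
N ≈ √21,824,687 ≈ 4,671.7

≈ 4650 RPM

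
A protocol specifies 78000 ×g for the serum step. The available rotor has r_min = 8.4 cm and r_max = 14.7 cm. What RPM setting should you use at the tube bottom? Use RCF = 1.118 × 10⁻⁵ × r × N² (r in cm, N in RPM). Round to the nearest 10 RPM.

N ≈ 21790 RPM

Use r_max = 14.7 cm.
78,000 = 1.118 × 10⁻⁵ × 14.7 × N²
N² = 78,000 / (16.4346 × 10⁻⁵) = 474,608,448
N ≈ √474,608,448 ≈ 21,785.5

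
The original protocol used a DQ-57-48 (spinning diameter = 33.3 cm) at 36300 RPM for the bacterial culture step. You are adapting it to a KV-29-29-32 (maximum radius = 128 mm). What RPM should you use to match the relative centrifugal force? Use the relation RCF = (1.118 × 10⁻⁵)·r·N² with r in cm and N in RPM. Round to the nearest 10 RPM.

≈ 41400 RPM

Original rotor: r = 33.3 / 2 = 16.65 cm
RCF_original = 1.118 × 10⁻⁵ × 16.65 × (36300)² = 1.118 × 10⁻⁵ × 16.65 × 1,317,690,000 ≈ 245,284 × g
Your rotor: r = 128 mm = 12.8 cm
245,284 = 1.118 × 10⁻⁵ × 12.8 × N²
N² = 245,284 / (14.3104 × 10⁻⁵) = 1,714,026,163
N ≈ √1,714,026,163 ≈ 41,400.8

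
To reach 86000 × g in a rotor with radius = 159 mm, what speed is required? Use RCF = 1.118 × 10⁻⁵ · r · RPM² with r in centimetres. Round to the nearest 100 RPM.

N ≈ 22000 RPM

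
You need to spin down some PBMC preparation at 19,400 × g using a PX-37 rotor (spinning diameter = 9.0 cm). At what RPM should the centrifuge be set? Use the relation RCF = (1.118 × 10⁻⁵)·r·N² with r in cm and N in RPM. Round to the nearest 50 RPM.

r = 9.0 / 2 = 4.5 cm
RCF = 1.118 × 10⁻⁵ × r × N²
19,400 = 1.118 × 10⁻⁵ × 4.5 × N²
N² = 19,400 / (5.031 × 10⁻⁵) = 385,609,223
N ≈ √385,609,223 ≈ 19,636.9

N ≈ 19650 RPM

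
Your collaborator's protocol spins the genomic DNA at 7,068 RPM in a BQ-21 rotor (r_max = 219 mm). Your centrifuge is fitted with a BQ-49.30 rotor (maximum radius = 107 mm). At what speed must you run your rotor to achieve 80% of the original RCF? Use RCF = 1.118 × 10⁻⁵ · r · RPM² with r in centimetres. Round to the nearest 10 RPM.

Original rotor: r = 219 mm = 21.9 cm
RCF_original = 1.118 × 10⁻⁵ × 21.9 × (7068)² = 1.118 × 10⁻⁵ × 21.9 × 49,956,624 ≈ 12,231.5 × g
Target RCF = 0.8 × 12,231.5 ≈ 9,785.2 × g
Your rotor: r = 107 mm = 10.7 cm
9,785.2 = 1.118 × 10⁻⁵ × 10.7 × N²
N² = 9,785.2 / (11.9626 × 10⁻⁵) = 81,798,271
N ≈ √81,798,271 ≈ 9,044.2

≈ 9040 RPM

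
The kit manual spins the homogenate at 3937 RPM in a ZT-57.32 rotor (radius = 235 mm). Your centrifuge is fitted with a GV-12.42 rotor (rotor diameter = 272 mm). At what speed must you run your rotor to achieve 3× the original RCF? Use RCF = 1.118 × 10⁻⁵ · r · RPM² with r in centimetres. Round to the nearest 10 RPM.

≈ 8960 RPM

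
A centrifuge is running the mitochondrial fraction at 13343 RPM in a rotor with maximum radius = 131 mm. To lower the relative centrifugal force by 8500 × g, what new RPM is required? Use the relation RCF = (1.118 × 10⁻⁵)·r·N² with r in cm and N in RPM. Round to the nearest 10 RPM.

N₂ ≈ 10950 RPM

r = 131 mm = 13.1 cm
Current RCF = 1.118 × 10⁻⁵ × 13.1 × (13343)² = 1.118 × 10⁻⁵ × 13.1 × 178,035,649 ≈ 26,074.7 × g
Target RCF = 26,074.7 − 8,500 = 17,574.7 × g
N² = 17,574.7 / (14.6458 × 10⁻⁵) = 119,998,225
N ≈ √119,998,225 ≈ 10,954.4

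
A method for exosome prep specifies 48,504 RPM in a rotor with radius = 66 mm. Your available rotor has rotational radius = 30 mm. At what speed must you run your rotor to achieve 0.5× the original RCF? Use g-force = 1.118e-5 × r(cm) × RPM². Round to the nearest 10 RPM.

Original rotor: r = 66 mm = 6.6 cm
RCF_original = 1.118 × 10⁻⁵ × 6.6 × (48504)² = 1.118 × 10⁻⁵ × 6.6 × 2,352,638,016 ≈ 173,596.5 × g
Target RCF = 0.5 × 173,596.5 ≈ 86,798.2 × g
Your rotor: r = 30 mm = 3.0 cm
86,798.2 = 1.118 × 10⁻⁵ × 3 × N²
N² = 86,798.2 / (3.354 × 10⁻⁵) = 2,587,901,014
N ≈ √2,587,901,014 ≈ 50,871.4

50870 RPM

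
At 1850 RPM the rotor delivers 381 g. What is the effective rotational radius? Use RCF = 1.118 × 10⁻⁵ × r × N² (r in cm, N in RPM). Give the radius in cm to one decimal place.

≈ 10.0 cm

381 = 1.118 × 10⁻⁵ × r × (1850)²
r = 381 / (1.118 × 10⁻⁵ × 3,422,500) = 381 / 38.26355 ≈ 9.957 cm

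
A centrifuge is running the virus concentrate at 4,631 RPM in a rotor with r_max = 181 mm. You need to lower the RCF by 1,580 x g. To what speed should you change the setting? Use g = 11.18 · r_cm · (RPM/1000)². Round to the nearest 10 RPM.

r = 181 mm = 18.1 cm
Current RCF = 11.18 × 18.1 × (4.631)² = 11.18 × 18.1 × 21.446161 ≈ 4,339.8 × g
Target RCF = 4,339.8 − 1,580 = 2,759.8 × g
(N/1000)² = 2,759.8 / 202.358 = 13.63821
N = 1000 × √13.63821 ≈ 3,693.0

3690 RPM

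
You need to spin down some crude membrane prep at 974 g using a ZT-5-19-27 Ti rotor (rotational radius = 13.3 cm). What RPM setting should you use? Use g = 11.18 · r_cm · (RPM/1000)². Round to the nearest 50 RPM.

≈ 2550 RPM

RCF = 11.18 × r × (N/1000)²
974 = 11.18 × 13.3 × (N/1000)²
(N/1000)² = 974 / 148.694 = 6.550365
N = 1000 × √6.550365 ≈ 2,559.4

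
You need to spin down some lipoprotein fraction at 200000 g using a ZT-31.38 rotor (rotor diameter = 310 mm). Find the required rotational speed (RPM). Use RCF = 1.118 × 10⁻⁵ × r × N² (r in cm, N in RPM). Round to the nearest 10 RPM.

N ≈ 33970 RPM

r = 310 mm / 2 = 155 mm = 15.5 cm
200,000 = 1.118 × 10⁻⁵ × 15.5 × N²
N² = 200,000 / (17.329 × 10⁻⁵) = 1,154,134,688
N ≈ √1,154,134,688 ≈ 33,972.6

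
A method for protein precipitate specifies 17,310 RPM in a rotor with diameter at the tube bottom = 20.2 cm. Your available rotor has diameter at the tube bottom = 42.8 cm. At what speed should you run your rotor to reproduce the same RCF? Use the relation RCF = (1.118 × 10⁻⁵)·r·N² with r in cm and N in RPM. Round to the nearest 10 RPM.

Original rotor: r = 20.2 / 2 = 10.1 cm
RCF_original = 1.118 × 10⁻⁵ × 10.1 × (17310)² = 1.118 × 10⁻⁵ × 10.1 × 299,636,100 ≈ 33,834.3 × g
Your rotor: r = 42.8 / 2 = 21.4 cm
33,834.3 = 1.118 × 10⁻⁵ × 21.4 × N²
N² = 33,834.3 / (23.9252 × 10⁻⁵) = 141,417,000
N ≈ √141,417,000 ≈ 11,891.9

≈ 11890 RPM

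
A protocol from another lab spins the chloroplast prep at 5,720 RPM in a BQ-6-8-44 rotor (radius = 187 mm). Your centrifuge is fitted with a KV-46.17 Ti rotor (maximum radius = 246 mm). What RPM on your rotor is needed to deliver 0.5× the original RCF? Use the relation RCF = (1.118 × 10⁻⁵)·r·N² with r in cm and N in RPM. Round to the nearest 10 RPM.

3530 RPM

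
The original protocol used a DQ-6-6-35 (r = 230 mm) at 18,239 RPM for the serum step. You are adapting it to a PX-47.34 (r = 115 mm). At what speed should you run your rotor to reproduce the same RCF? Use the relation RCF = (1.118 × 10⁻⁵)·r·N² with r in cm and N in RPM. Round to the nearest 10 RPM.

25790 RPM

Original rotor: r = 230 mm = 23.0 cm
RCF = 1.118 × 10⁻⁵ × r × N²
RCF_original = 1.118 × 10⁻⁵ × 23 × (18239)² = 1.118 × 10⁻⁵ × 23 × 332,661,121 ≈ 85,540.5 × g
Your rotor: r = 115 mm = 11.5 cm
85,540.5 = 1.118 × 10⁻⁵ × 11.5 × N²
N² = 85,540.5 / (12.857 × 10⁻⁵) = 665,322,392
N ≈ √665,322,392 ≈ 25,793.8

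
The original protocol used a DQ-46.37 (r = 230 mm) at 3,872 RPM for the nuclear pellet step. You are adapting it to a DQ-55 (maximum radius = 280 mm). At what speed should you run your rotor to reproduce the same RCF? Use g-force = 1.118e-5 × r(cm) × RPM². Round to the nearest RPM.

3509 RPM

Original rotor: r = 230 mm = 23.0 cm
RCF_original = 1.118 × 10⁻⁵ × 23 × (3872)² = 1.118 × 10⁻⁵ × 23 × 14,992,384 ≈ 3,855.1 × g
Your rotor: r = 280 mm = 28.0 cm
3,855.1 = 1.118 × 10⁻⁵ × 28 × N²
N² = 3,855.1 / (31.304 × 10⁻⁵) = 12,315,040
N ≈ √12,315,040 ≈ 3,509.3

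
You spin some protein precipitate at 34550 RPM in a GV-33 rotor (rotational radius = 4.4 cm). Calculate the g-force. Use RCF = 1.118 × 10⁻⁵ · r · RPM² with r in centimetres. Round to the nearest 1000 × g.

RCF = 1.118 × 10⁻⁵ × 4.4 × (34550)² = 1.118 × 10⁻⁵ × 4.4 × 1,193,702,500 ≈ 58,720.6 × g

59000 x g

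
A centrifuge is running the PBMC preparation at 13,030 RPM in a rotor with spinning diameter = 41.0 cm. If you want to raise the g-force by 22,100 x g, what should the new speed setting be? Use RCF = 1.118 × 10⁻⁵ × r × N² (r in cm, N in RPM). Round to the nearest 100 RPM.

r = 41.0 / 2 = 20.5 cm
Current RCF = 1.118 × 10⁻⁵ × 20.5 × (13030)² = 1.118 × 10⁻⁵ × 20.5 × 169,780,900 ≈ 38,912.1 × g
Target RCF = 38,912.1 + 22,100 = 61,012.1 × g
N² = 61,012.1 / (22.919 × 10⁻⁵) = 266,207,513
N ≈ √266,207,513 ≈ 16,315.9

≈ 16300 RPM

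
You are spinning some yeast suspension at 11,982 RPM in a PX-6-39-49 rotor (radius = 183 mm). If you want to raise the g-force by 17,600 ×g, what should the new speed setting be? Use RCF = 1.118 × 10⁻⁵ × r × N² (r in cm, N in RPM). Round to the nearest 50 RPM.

15150 RPM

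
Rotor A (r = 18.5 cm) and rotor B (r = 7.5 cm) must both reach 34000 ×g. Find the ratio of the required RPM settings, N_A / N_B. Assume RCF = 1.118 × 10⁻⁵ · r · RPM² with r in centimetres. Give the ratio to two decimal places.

0.64

At fixed RCF, N ∝ 1/√r, so N_A/N_B = √(r_B/r_A) = √(7.5/18.5) = √0.405405 = 0.6367.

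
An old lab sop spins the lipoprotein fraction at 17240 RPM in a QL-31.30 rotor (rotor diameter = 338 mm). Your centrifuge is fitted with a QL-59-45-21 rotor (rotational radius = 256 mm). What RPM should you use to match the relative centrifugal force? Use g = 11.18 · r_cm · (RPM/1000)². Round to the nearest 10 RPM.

Original rotor: r = 338 mm / 2 = 169 mm = 16.9 cm
RCF_original = 11.18 × 16.9 × (17.24)² = 11.18 × 16.9 × 297.2176 ≈ 56,156.9 × g
Your rotor: r = 256 mm = 25.6 cm
56,156.9 = 11.18 × 25.6 × (N/1000)²
(N/1000)² = 56,156.9 / 286.208 = 196.2101
N = 1000 × √196.2101 ≈ 14,007.5

14010 RPM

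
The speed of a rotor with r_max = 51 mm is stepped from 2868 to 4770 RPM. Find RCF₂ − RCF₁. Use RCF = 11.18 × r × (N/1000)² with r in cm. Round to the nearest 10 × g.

r = 51 mm = 5.1 cm
RCF₁ = 11.18 × 5.1 × (2.868)² = 11.18 × 5.1 × 8.225424 ≈ 469 × g
RCF₂ = 11.18 × 5.1 × (4.77)² = 11.18 × 5.1 × 22.7529 ≈ 1,297.3 × g
Increase = 1,297.3 − 469 = 828.3

830 x g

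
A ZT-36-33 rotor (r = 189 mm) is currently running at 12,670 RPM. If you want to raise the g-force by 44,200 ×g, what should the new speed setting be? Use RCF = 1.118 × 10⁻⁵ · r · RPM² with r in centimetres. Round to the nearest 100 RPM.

r = 189 mm = 18.9 cm
Current RCF = 1.118 × 10⁻⁵ × 18.9 × (12670)² = 1.118 × 10⁻⁵ × 18.9 × 160,528,900 ≈ 33,920.1 × g
Target RCF = 33,920.1 + 44,200 = 78,120.1 × g
N² = 78,120.1 / (21.1302 × 10⁻⁵) = 369,708,285
N ≈ √369,708,285 ≈ 19,227.8

N₂ ≈ 19200 RPM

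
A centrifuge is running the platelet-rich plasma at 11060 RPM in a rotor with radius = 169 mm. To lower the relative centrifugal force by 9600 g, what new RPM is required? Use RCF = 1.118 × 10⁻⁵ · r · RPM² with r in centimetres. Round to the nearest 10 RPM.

8460 RPM

r = 169 mm = 16.9 cm
Current RCF = 1.118 × 10⁻⁵ × 16.9 × (11060)² = 1.118 × 10⁻⁵ × 16.9 × 122,323,600 ≈ 23,112.1 × g
Target RCF = 23,112.1 − 9,600 = 13,512.1 × g
N² = 13,512.1 / (18.8942 × 10⁻⁵) = 71,514,539
N ≈ √71,514,539 ≈ 8,456.6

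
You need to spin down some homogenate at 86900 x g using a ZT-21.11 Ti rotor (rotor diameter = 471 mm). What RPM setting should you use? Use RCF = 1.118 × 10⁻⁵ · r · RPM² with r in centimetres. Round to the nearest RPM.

r = 471 mm / 2 = 235.5 mm = 23.55 cm
86,900 = 1.118 × 10⁻⁵ × 23.55 × N²
N² = 86,900 / (26.3289 × 10⁻⁵) = 330,055,566
N ≈ √330,055,566 ≈ 18,167.4

N ≈ 18167 RPM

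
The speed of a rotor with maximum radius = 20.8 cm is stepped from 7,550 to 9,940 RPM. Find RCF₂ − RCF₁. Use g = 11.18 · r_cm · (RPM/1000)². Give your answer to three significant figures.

≈ 9720 ×g

RCF₁ = 11.18 × 20.8 × (7.55)² = 11.18 × 20.8 × 57.0025 ≈ 13,255.6 × g
RCF₂ = 11.18 × 20.8 × (9.94)² = 11.18 × 20.8 × 98.8036 ≈ 22,976.2 × g
Increase = 22,976.2 − 13,255.6 = 9,720.6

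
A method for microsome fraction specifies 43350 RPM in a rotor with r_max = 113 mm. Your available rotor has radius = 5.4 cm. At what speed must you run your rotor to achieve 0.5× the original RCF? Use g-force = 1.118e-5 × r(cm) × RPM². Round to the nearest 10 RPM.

44340 RPM

Original rotor: r = 113 mm = 11.3 cm
RCF_original = 1.118 × 10⁻⁵ × 11.3 × (43350)² = 1.118 × 10⁻⁵ × 11.3 × 1,879,222,500 ≈ 237,409.7 × g
Target RCF = 0.5 × 237,409.7 ≈ 118,704.9 × g
118,704.9 = 1.118 × 10⁻⁵ × 5.4 × N²
N² = 118,704.9 / (6.0372 × 10⁻⁵) = 1,966,224,409
N ≈ √1,966,224,409 ≈ 44,342.1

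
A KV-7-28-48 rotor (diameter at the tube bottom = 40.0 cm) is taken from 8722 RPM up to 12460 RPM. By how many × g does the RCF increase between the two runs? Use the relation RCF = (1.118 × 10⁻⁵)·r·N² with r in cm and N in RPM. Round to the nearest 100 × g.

≈ 17700 × g

r = 40.0 / 2 = 20 cm
RCF₁ = 1.118 × 10⁻⁵ × 20 × (8722)² = 1.118 × 10⁻⁵ × 20 × 76,073,284 ≈ 17,010 × g
RCF₂ = 1.118 × 10⁻⁵ × 20 × (12460)² = 1.118 × 10⁻⁵ × 20 × 155,251,600 ≈ 34,714.3 × g
Increase = 34,714.3 − 17,010 = 17,704.3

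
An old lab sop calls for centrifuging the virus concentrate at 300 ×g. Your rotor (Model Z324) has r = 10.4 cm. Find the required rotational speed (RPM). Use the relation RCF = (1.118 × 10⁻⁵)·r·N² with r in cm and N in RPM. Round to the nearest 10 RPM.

1610 RPM

300 = 1.118 × 10⁻⁵ × 10.4 × N²
N² = 300 / (11.6272 × 10⁻⁵) = 2,580,157
N ≈ √2,580,157 ≈ 1,606.3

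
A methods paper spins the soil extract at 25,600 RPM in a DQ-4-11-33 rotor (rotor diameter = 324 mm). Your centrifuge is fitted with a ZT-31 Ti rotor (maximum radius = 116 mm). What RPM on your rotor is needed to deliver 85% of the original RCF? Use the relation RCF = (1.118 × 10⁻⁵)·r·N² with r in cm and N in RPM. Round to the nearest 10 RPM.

Original rotor: r = 324 mm / 2 = 162 mm = 16.2 cm
RCF = 1.118 × 10⁻⁵ × r × N²
RCF_original = 1.118 × 10⁻⁵ × 16.2 × (25600)² = 1.118 × 10⁻⁵ × 16.2 × 655,360,000 ≈ 118,696.2 × g
Target RCF = 0.85 × 118,696.2 ≈ 100,891.8 × g
Your rotor: r = 116 mm = 11.6 cm
100,891.8 = 1.118 × 10⁻⁵ × 11.6 × N²
N² = 100,891.8 / (12.9688 × 10⁻⁵) = 777,957,868
N ≈ √777,957,868 ≈ 27,891.9

27890 RPM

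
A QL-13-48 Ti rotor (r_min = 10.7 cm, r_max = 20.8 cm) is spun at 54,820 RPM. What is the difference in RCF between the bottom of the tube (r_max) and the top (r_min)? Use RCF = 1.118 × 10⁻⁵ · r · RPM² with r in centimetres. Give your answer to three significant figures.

RCF_max = 1.118 × 10⁻⁵ × 20.8 × (54820)² = 1.118 × 10⁻⁵ × 20.8 × 3,005,232,400 ≈ 698,848.8 × g
RCF_min = 1.118 × 10⁻⁵ × 10.7 × (54820)² = 1.118 × 10⁻⁵ × 10.7 × 3,005,232,400 ≈ 359,503.9 × g
ΔRCF = 698,848.8 − 359,503.9 = 339,344.9

339000 x g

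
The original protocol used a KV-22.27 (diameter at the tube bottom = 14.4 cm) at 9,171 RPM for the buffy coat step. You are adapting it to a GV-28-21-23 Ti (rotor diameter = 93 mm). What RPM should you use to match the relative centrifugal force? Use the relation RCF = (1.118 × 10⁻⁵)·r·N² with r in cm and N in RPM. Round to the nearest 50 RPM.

Original rotor: r = 14.4 / 2 = 7.2 cm
RCF_original = 1.118 × 10⁻⁵ × 7.2 × (9171)² = 1.118 × 10⁻⁵ × 7.2 × 84,107,241 ≈ 6,770.3 × g
Your rotor: r = 93 mm / 2 = 46.5 mm = 4.65 cm
6,770.3 = 1.118 × 10⁻⁵ × 4.65 × N²
N² = 6,770.3 / (5.1987 × 10⁻⁵) = 130,230,635
N ≈ √130,230,635 ≈ 11,411.9

≈ 11400 RPM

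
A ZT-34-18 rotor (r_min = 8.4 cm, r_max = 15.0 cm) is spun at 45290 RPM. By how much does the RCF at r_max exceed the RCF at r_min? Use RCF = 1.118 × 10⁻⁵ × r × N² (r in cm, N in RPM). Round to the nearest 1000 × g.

ΔRCF ≈ 151000 × g

ΔRCF = 1.118 × 10⁻⁵ × (r_max − r_min) × N² = 1.118 × 10⁻⁵ × 6.6 × 2,051,184,100 ≈ 151,352.8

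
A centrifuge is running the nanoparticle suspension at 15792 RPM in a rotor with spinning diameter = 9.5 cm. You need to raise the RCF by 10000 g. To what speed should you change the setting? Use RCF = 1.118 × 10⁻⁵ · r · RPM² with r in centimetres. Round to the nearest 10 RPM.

r = 9.5 / 2 = 4.75 cm
Current RCF = 1.118 × 10⁻⁵ × 4.75 × (15792)² = 1.118 × 10⁻⁵ × 4.75 × 249,387,264 ≈ 13,243.7 × g
Target RCF = 13,243.7 + 10,000 = 23,243.7 × g
N² = 23,243.7 / (5.3105 × 10⁻⁵) = 437,693,249
N ≈ √437,693,249 ≈ 20,921.1

20920 RPM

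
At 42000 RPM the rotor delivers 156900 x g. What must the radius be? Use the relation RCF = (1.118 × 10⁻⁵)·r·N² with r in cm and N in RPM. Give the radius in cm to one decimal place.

RCF = 1.118 × 10⁻⁵ × r × N²
156900 = 1.118 × 10⁻⁵ × r × (42000)²
r = 156900 / (1.118 × 10⁻⁵ × 1,764,000,000) = 156900 / 19721.52 ≈ 7.956 cm

8.0 cm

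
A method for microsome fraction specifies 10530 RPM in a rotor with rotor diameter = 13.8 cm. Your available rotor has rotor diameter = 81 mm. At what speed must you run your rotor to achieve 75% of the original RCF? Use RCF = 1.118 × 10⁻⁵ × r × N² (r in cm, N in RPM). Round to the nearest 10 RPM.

Original rotor: r = 13.8 / 2 = 6.9 cm
RCF_original = 1.118 × 10⁻⁵ × 6.9 × (10530)² = 1.118 × 10⁻⁵ × 6.9 × 110,880,900 ≈ 8,553.6 × g
Target RCF = 0.75 × 8,553.6 ≈ 6,415.2 × g
Your rotor: r = 81 mm / 2 = 40.5 mm = 4.05 cm
6,415.2 = 1.118 × 10⁻⁵ × 4.05 × N²
N² = 6,415.2 / (4.5279 × 10⁻⁵) = 141,681,574
N ≈ √141,681,574 ≈ 11,903.0

≈ 11900 RPM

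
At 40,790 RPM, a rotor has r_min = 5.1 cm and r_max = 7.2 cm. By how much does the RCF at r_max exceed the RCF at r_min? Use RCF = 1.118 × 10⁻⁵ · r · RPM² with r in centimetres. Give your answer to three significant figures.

≈ 39100 x g

ΔRCF = 1.118 × 10⁻⁵ × (r_max − r_min) × N² = 1.118 × 10⁻⁵ × 2.1 × 1,663,824,100 ≈ 39,063.3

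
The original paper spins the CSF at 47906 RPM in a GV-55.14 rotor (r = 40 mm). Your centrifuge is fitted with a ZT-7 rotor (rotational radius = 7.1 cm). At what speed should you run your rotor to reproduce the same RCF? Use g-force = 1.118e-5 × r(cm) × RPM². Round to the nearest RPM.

Original rotor: r = 40 mm = 4.0 cm
RCF_original = 1.118 × 10⁻⁵ × 4 × (47906)² = 1.118 × 10⁻⁵ × 4 × 2,294,984,836 ≈ 102,631.7 × g
102,631.7 = 1.118 × 10⁻⁵ × 7.1 × N²
N² = 102,631.7 / (7.9378 × 10⁻⁵) = 1,292,948,928
N ≈ √1,292,948,928 ≈ 35,957.6

≈ 35958 RPM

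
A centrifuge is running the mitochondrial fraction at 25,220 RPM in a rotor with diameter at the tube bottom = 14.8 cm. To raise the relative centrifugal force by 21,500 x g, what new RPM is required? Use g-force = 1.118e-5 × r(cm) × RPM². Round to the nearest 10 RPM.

N₂ ≈ 29930 RPM

r = 14.8 / 2 = 7.4 cm
Current RCF = 1.118 × 10⁻⁵ × 7.4 × (25220)² = 1.118 × 10⁻⁵ × 7.4 × 636,048,400 ≈ 52,621.6 × g
Target RCF = 52,621.6 + 21,500 = 74,121.6 × g
N² = 74,121.6 / (8.2732 × 10⁻⁵) = 895,924,189
N ≈ √895,924,189 ≈ 29,932.0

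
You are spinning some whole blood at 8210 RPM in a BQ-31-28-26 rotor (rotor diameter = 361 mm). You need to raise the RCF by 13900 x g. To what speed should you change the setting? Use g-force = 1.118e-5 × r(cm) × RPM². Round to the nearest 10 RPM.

r = 361 mm / 2 = 180.5 mm = 18.05 cm
Current RCF = 1.118 × 10⁻⁵ × 18.05 × (8210)² = 1.118 × 10⁻⁵ × 18.05 × 67,404,100 ≈ 13,602.1 × g
Target RCF = 13,602.1 + 13,900 = 27,502.1 × g
N² = 27,502.1 / (20.1799 × 10⁻⁵) = 136,284,620
N ≈ √136,284,620 ≈ 11,674.1

N₂ ≈ 11670 RPM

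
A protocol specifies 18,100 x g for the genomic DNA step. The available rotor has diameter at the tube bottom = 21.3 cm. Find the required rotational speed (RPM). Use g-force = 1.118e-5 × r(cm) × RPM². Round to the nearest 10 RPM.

N ≈ 12330 RPM

r = 21.3 / 2 = 10.65 cm
18,100 = 1.118 × 10⁻⁵ × 10.65 × N²
N² = 18,100 / (11.9067 × 10⁻⁵) = 152,015,252
N ≈ √152,015,252 ≈ 12,329.4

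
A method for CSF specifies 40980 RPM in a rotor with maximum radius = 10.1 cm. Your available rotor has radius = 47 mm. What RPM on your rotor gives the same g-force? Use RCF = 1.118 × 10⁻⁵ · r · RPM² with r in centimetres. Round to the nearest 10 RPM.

60070 RPM

RCF = 1.118 × 10⁻⁵ × r × N²
RCF_original = 1.118 × 10⁻⁵ × 10.1 × (40980)² = 1.118 × 10⁻⁵ × 10.1 × 1,679,360,400 ≈ 189,630 × g
Your rotor: r = 47 mm = 4.7 cm
189,630 = 1.118 × 10⁻⁵ × 4.7 × N²
N² = 189,630 / (5.2546 × 10⁻⁵) = 3,608,837,971
N ≈ √3,608,837,971 ≈ 60,073.6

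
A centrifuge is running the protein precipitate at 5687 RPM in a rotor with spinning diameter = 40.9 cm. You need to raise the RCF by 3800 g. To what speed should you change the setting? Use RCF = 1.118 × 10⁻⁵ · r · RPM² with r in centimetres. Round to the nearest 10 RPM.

7000 RPM

r = 40.9 / 2 = 20.45 cm
Current RCF = 1.118 × 10⁻⁵ × 20.45 × (5687)² = 1.118 × 10⁻⁵ × 20.45 × 32,341,969 ≈ 7,394.4 × g
Target RCF = 7,394.4 + 3,800 = 11,194.4 × g
N² = 11,194.4 / (22.8631 × 10⁻⁵) = 48,962,739
N ≈ √48,962,739 ≈ 6,997.3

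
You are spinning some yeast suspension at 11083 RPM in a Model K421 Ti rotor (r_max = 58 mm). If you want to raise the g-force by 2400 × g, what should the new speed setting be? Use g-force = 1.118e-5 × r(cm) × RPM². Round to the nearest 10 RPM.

r = 58 mm = 5.8 cm
Current RCF = 1.118 × 10⁻⁵ × 5.8 × (11083)² = 1.118 × 10⁻⁵ × 5.8 × 122,832,889 ≈ 7,965 × g
Target RCF = 7,965 + 2,400 = 10,365 × g
N² = 10,365 / (6.4844 × 10⁻⁵) = 159,845,167
N ≈ √159,845,167 ≈ 12,643.0

≈ 12640 RPM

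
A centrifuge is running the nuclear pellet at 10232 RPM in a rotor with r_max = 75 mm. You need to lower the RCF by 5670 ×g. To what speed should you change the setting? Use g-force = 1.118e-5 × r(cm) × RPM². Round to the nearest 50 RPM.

6100 RPM

r = 75 mm = 7.5 cm
Current RCF = 1.118 × 10⁻⁵ × 7.5 × (10232)² = 1.118 × 10⁻⁵ × 7.5 × 104,693,824 ≈ 8,778.6 × g
Target RCF = 8,778.6 − 5,670 = 3,108.6 × g
N² = 3,108.6 / (8.385 × 10⁻⁵) = 37,073,345
N ≈ √37,073,345 ≈ 6,088.8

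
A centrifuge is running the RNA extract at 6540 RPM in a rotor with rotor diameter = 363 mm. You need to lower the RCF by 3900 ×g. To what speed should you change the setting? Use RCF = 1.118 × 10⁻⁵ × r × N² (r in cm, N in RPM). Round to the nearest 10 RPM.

r = 363 mm / 2 = 181.5 mm = 18.15 cm
Current RCF = 1.118 × 10⁻⁵ × 18.15 × (6540)² = 1.118 × 10⁻⁵ × 18.15 × 42,771,600 ≈ 8,679.1 × g
Target RCF = 8,679.1 − 3,900 = 4,779.1 × g
N² = 4,779.1 / (20.2917 × 10⁻⁵) = 23,551,994
N ≈ √23,551,994 ≈ 4,853.0

4850 RPM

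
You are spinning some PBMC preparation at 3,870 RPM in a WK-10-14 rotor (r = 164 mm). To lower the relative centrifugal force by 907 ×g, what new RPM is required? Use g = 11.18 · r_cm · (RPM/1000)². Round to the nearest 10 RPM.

r = 164 mm = 16.4 cm
Current RCF = 11.18 × 16.4 × (3.87)² = 11.18 × 16.4 × 14.9769 ≈ 2,746 × g
Target RCF = 2,746 − 907 = 1,839 × g
(N/1000)² = 1,839 / 183.352 = 10.02989
N = 1000 × √10.02989 ≈ 3,167.0

≈ 3170 RPM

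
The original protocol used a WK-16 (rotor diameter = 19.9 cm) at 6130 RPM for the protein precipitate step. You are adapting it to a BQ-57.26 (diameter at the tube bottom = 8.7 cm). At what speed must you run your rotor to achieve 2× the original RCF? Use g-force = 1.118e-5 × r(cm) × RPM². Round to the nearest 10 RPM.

Original rotor: r = 19.9 / 2 = 9.95 cm
RCF = 1.118 × 10⁻⁵ × r × N²
RCF_original = 1.118 × 10⁻⁵ × 9.95 × (6130)² = 1.118 × 10⁻⁵ × 9.95 × 37,576,900 ≈ 4,180.1 × g
Target RCF = 2 × 4,180.1 ≈ 8,360.2 × g
Your rotor: r = 8.7 / 2 = 4.35 cm
8,360.2 = 1.118 × 10⁻⁵ × 4.35 × N²
N² = 8,360.2 / (4.8633 × 10⁻⁵) = 171,903,851
N ≈ √171,903,851 ≈ 13,111.2

13110 RPM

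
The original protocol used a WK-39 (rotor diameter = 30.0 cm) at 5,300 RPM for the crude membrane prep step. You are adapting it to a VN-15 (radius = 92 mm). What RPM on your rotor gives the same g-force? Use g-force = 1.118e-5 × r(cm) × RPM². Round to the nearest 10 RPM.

6770 RPM

Original rotor: r = 30.0 / 2 = 15 cm
RCF_original = 1.118 × 10⁻⁵ × 15 × (5300)² = 1.118 × 10⁻⁵ × 15 × 28,090,000 ≈ 4,710.7 × g
Your rotor: r = 92 mm = 9.2 cm
4,710.7 = 1.118 × 10⁻⁵ × 9.2 × N²
N² = 4,710.7 / (10.2856 × 10⁻⁵) = 45,798,981
N ≈ √45,798,981 ≈ 6,767.5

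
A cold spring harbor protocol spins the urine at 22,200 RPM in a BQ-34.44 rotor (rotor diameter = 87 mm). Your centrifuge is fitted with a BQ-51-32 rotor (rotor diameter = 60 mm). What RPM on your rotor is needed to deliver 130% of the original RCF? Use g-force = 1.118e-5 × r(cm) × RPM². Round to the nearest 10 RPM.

Original rotor: r = 87 mm / 2 = 43.5 mm = 4.35 cm
RCF_original = 1.118 × 10⁻⁵ × 4.35 × (22200)² = 1.118 × 10⁻⁵ × 4.35 × 492,840,000 ≈ 23,968.3 × g
Target RCF = 1.3 × 23,968.3 ≈ 31,158.8 × g
Your rotor: r = 60 mm / 2 = 30 mm = 3 cm
31,158.8 = 1.118 × 10⁻⁵ × 3 × N²
N² = 31,158.8 / (3.354 × 10⁻⁵) = 929,004,174
N ≈ √929,004,174 ≈ 30,479.6

30480 RPM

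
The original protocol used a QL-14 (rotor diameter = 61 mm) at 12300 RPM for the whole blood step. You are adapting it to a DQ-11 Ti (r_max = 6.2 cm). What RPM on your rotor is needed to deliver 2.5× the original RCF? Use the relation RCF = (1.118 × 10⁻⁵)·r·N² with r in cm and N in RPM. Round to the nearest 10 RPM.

13640 RPM

Original rotor: r = 61 mm / 2 = 30.5 mm = 3.05 cm
RCF_original = 1.118 × 10⁻⁵ × 3.05 × (12300)² = 1.118 × 10⁻⁵ × 3.05 × 151,290,000 ≈ 5,158.8 × g
Target RCF = 2.5 × 5,158.8 ≈ 12,897 × g
12,897 = 1.118 × 10⁻⁵ × 6.2 × N²
N² = 12,897 / (6.9316 × 10⁻⁵) = 186,060,938
N ≈ √186,060,938 ≈ 13,640.4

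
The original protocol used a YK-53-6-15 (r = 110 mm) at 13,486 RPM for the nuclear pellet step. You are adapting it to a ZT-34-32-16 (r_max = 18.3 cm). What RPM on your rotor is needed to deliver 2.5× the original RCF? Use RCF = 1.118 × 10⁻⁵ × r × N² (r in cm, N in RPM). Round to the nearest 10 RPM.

Original rotor: r = 110 mm = 11.0 cm
RCF_original = 1.118 × 10⁻⁵ × 11 × (13486)² = 1.118 × 10⁻⁵ × 11 × 181,872,196 ≈ 22,366.6 × g
Target RCF = 2.5 × 22,366.6 ≈ 55,916.5 × g
55,916.5 = 1.118 × 10⁻⁵ × 18.3 × N²
N² = 55,916.5 / (20.4594 × 10⁻⁵) = 273,304,691
N ≈ √273,304,691 ≈ 16,531.9

≈ 16530 RPM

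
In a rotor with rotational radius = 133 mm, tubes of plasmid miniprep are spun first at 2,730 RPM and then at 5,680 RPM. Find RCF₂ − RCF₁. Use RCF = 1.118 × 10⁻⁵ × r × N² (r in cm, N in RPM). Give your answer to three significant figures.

r = 133 mm = 13.3 cm
RCF₁ = 1.118 × 10⁻⁵ × 13.3 × (2730)² = 1.118 × 10⁻⁵ × 13.3 × 7,452,900 ≈ 1,108.2 × g
RCF₂ = 1.118 × 10⁻⁵ × 13.3 × (5680)² = 1.118 × 10⁻⁵ × 13.3 × 32,262,400 ≈ 4,797.2 × g
Increase = 4,797.2 − 1,108.2 = 3,689

3690 ×g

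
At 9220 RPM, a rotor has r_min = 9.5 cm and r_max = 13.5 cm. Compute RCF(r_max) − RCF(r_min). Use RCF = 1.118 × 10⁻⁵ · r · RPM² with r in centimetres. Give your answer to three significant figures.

≈ 3800 × g

RCF_max = 1.118 × 10⁻⁵ × 13.5 × (9220)² = 1.118 × 10⁻⁵ × 13.5 × 85,008,400 ≈ 12,830.3 × g
RCF_min = 1.118 × 10⁻⁵ × 9.5 × (9220)² = 1.118 × 10⁻⁵ × 9.5 × 85,008,400 ≈ 9,028.7 × g
ΔRCF = 12,830.3 − 9,028.7 = 3,801.6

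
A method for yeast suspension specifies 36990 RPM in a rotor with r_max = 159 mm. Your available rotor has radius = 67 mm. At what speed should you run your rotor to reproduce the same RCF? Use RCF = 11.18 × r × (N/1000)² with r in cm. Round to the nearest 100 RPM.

57000 RPM

Original rotor: r = 159 mm = 15.9 cm
RCF_original = 11.18 × 15.9 × (36.99)² = 11.18 × 15.9 × 1,368.2601 ≈ 243,224.7 × g
Your rotor: r = 67 mm = 6.7 cm
243,224.7 = 11.18 × 6.7 × (N/1000)²
(N/1000)² = 243,224.7 / 74.906 = 3247.066
N = 1000 × √3247.066 ≈ 56,983.0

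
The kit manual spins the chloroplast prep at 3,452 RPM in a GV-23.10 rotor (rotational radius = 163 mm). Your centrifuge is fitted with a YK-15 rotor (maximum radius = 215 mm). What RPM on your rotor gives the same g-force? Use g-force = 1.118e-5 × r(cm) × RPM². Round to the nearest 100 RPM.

≈ 3000 RPM

Original rotor: r = 163 mm = 16.3 cm
RCF = 1.118 × 10⁻⁵ × r × N²
RCF_original = 1.118 × 10⁻⁵ × 16.3 × (3452)² = 1.118 × 10⁻⁵ × 16.3 × 11,916,304 ≈ 2,171.6 × g
Your rotor: r = 215 mm = 21.5 cm
2,171.6 = 1.118 × 10⁻⁵ × 21.5 × N²
N² = 2,171.6 / (24.037 × 10⁻⁵) = 9,034,405
N ≈ √9,034,405 ≈ 3,005.7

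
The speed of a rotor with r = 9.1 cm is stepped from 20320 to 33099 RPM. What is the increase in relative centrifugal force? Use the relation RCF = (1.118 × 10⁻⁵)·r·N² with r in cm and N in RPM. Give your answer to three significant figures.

RCF₁ = 1.118 × 10⁻⁵ × 9.1 × (20320)² = 1.118 × 10⁻⁵ × 9.1 × 412,902,400 ≈ 42,007.9 × g
RCF₂ = 1.118 × 10⁻⁵ × 9.1 × (33099)² = 1.118 × 10⁻⁵ × 9.1 × 1,095,543,801 ≈ 111,458.4 × g
Increase = 111,458.4 − 42,007.9 = 69,450.5

≈ 69500 × g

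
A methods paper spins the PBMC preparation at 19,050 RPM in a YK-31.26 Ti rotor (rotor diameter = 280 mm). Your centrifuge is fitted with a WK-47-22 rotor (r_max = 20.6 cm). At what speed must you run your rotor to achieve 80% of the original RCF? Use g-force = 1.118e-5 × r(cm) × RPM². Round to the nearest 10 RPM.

14050 RPM

Original rotor: r = 280 mm / 2 = 140 mm = 14 cm
RCF = 1.118 × 10⁻⁵ × r × N²
RCF_original = 1.118 × 10⁻⁵ × 14 × (19050)² = 1.118 × 10⁻⁵ × 14 × 362,902,500 ≈ 56,801.5 × g
Target RCF = 0.8 × 56,801.5 ≈ 45,441.2 × g
45,441.2 = 1.118 × 10⁻⁵ × 20.6 × N²
N² = 45,441.2 / (23.0308 × 10⁻⁵) = 197,306,216
N ≈ √197,306,216 ≈ 14,046.6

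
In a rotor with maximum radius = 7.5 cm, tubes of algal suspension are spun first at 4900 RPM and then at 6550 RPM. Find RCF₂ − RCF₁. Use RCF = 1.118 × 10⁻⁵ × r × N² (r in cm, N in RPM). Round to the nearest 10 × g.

1580 x g

RCF₁ = 1.118 × 10⁻⁵ × 7.5 × (4900)² = 1.118 × 10⁻⁵ × 7.5 × 24,010,000 ≈ 2,013.2 × g
RCF₂ = 1.118 × 10⁻⁵ × 7.5 × (6550)² = 1.118 × 10⁻⁵ × 7.5 × 42,902,500 ≈ 3,597.4 × g
Increase = 3,597.4 − 2,013.2 = 1,584.2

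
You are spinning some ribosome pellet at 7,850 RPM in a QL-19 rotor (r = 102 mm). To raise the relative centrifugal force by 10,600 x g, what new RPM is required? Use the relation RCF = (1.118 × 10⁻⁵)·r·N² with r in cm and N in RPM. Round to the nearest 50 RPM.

r = 102 mm = 10.2 cm
Current RCF = 1.118 × 10⁻⁵ × 10.2 × (7850)² = 1.118 × 10⁻⁵ × 10.2 × 61,622,500 ≈ 7,027.2 × g
Target RCF = 7,027.2 + 10,600 = 17,627.2 × g
N² = 17,627.2 / (11.4036 × 10⁻⁵) = 154,575,748
N ≈ √154,575,748 ≈ 12,432.8

12450 RPM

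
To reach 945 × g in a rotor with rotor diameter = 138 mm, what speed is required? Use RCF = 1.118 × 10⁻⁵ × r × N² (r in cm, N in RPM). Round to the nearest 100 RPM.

r = 138 mm / 2 = 69 mm = 6.9 cm
945 = 1.118 × 10⁻⁵ × 6.9 × N²
N² = 945 / (7.7142 × 10⁻⁵) = 12,250,136
N ≈ √12,250,136 ≈ 3,500.0

≈ 3500 RPM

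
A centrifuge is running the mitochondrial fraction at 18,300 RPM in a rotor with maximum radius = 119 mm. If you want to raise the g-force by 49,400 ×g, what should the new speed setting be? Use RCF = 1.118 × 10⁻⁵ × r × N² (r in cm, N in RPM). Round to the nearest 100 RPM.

26600 RPM

r = 119 mm = 11.9 cm
Current RCF = 1.118 × 10⁻⁵ × 11.9 × (18300)² = 1.118 × 10⁻⁵ × 11.9 × 334,890,000 ≈ 44,554.4 × g
Target RCF = 44,554.4 + 49,400 = 93,954.4 × g
N² = 93,954.4 / (13.3042 × 10⁻⁵) = 706,201,049
N ≈ √706,201,049 ≈ 26,574.4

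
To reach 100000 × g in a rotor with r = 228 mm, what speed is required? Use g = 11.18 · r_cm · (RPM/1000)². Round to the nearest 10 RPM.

r = 228 mm = 22.8 cm
100,000 = 11.18 × 22.8 × (N/1000)²
(N/1000)² = 100,000 / 254.904 = 392.3046
N = 1000 × √392.3046 ≈ 19,806.7

19810 RPM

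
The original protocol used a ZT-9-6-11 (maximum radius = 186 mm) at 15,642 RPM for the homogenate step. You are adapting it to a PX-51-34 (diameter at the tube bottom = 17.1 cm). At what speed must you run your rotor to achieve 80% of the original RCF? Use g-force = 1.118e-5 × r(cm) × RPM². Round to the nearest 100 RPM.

Original rotor: r = 186 mm = 18.6 cm
RCF_original = 1.118 × 10⁻⁵ × 18.6 × (15642)² = 1.118 × 10⁻⁵ × 18.6 × 244,672,164 ≈ 50,879.1 × g
Target RCF = 0.8 × 50,879.1 ≈ 40,703.3 × g
Your rotor: r = 17.1 / 2 = 8.55 cm
40,703.3 = 1.118 × 10⁻⁵ × 8.55 × N²
N² = 40,703.3 / (9.5589 × 10⁻⁵) = 425,815,732
N ≈ √425,815,732 ≈ 20,635.3

20600 RPM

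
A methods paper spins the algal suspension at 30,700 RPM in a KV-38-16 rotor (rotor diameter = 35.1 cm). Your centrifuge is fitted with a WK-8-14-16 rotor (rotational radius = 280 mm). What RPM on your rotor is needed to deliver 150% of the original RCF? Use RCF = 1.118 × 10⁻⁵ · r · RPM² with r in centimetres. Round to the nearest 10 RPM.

29770 RPM

Original rotor: r = 35.1 / 2 = 17.55 cm
RCF = 1.118 × 10⁻⁵ × r × N²
RCF_original = 1.118 × 10⁻⁵ × 17.55 × (30700)² = 1.118 × 10⁻⁵ × 17.55 × 942,490,000 ≈ 184,925 × g
Target RCF = 1.5 × 184,925 ≈ 277,387.5 × g
Your rotor: r = 280 mm = 28.0 cm
277,387.5 = 1.118 × 10⁻⁵ × 28 × N²
N² = 277,387.5 / (31.304 × 10⁻⁵) = 886,108,804
N ≈ √886,108,804 ≈ 29,767.6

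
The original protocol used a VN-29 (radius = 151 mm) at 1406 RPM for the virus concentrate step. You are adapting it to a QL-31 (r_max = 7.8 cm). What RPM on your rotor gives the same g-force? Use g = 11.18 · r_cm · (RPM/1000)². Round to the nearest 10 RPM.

Original rotor: r = 151 mm = 15.1 cm
RCF_original = 11.18 × 15.1 × (1.406)² = 11.18 × 15.1 × 1.976836 ≈ 333.7 × g
333.7 = 11.18 × 7.8 × (N/1000)²
(N/1000)² = 333.7 / 87.204 = 3.826659
N = 1000 × √3.826659 ≈ 1,956.2

1960 RPM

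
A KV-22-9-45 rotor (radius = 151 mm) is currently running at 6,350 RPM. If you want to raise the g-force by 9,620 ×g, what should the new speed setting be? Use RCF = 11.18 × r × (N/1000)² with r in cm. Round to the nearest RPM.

≈ 9864 RPM

r = 151 mm = 15.1 cm
Current RCF = 11.18 × 15.1 × (6.35)² = 11.18 × 15.1 × 40.3225 ≈ 6,807.2 × g
Target RCF = 6,807.2 + 9,620 = 16,427.2 × g
(N/1000)² = 16,427.2 / 168.818 = 97.30716
N = 1000 × √97.30716 ≈ 9,864.4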